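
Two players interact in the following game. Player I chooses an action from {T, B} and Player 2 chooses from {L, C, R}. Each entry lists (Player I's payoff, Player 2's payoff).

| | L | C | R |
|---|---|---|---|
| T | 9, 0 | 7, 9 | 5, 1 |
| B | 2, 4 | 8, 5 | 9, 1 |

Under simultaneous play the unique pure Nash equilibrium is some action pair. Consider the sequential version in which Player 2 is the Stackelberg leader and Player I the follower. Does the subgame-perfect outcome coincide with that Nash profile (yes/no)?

Solve by backward induction (Player 2 leads).
- L: Player I compares 9, 2 and picks T; Player 2 would get 0.
- C: Player I compares 7, 8 and picks B; Player 2 would get 5.
- R: Player I compares 5, 9 and picks B; Player 2 would get 1.
Among 0, 5, 1, the best is 5 at C. Subgame-perfect outcome: (B, C) with payoffs (8, 5).
For the simultaneous game, intersect best replies.
Player I's best replies: L→T; C→B; R→B.
Player 2's best replies: T→C; B→C.
Only (B, C) has each player best-responding; Nash payoffs (8, 5).
Sequential outcome (B, C) coincides with the Nash profile (B, C).

yes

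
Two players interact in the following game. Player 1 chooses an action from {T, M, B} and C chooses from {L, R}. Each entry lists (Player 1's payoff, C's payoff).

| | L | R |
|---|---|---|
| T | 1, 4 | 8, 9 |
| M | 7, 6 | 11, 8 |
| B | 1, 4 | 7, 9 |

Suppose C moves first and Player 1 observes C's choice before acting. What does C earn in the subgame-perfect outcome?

8

Solve by backward induction (C leads).
- L → Player 1 plays M (best of 1, 7, 1); C gets 6.
- R → Player 1 plays M (best of 8, 11, 7); C gets 8.
Maximizing over 6, 8, C chooses R. Subgame-perfect outcome: (M, R) with payoffs (11, 8).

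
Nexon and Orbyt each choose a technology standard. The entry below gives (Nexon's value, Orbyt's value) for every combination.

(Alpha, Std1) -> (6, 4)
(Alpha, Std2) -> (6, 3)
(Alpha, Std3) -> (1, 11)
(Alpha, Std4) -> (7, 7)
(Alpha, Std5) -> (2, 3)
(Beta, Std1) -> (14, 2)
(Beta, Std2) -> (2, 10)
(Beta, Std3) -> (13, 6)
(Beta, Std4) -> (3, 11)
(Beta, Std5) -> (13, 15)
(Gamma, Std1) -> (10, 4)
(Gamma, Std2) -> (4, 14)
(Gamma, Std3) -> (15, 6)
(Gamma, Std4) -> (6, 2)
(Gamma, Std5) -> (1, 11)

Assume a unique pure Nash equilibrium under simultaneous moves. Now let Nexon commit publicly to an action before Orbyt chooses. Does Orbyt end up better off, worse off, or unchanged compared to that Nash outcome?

unchanged

Backward induction with Nexon moving first.
- Alpha: Orbyt compares 4, 3, 11, 7, 3 and picks Std3; Nexon would get 1.
- Beta: Orbyt compares 2, 10, 6, 11, 15 and picks Std5; Nexon would get 13.
- Gamma: Orbyt compares 4, 14, 6, 2, 11 and picks Std2; Nexon would get 4.
Maximizing over 1, 13, 4, Nexon chooses Beta. Subgame-perfect outcome: (Beta, Std5) with payoffs (13, 15).
Now find the simultaneous Nash equilibrium.
Nexon's best replies: Std1→Beta; Std2→Alpha; Std3→Gamma; Std4→Alpha; Std5→Beta.
Orbyt's best replies: Alpha→Std3; Beta→Std5; Gamma→Std2.
The unique mutual best reply is (Beta, Std5), giving (13, 15).
Orbyt earns 15 sequentially versus 15 at the Nash outcome: unchanged.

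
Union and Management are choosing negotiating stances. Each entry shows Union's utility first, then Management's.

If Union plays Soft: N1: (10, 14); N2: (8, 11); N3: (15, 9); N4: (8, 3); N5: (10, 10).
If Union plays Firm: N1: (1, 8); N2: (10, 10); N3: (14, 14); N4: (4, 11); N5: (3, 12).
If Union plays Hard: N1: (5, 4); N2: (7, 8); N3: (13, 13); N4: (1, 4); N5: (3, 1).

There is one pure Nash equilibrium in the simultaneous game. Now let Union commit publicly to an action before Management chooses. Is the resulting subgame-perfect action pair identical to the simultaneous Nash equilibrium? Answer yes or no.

no

Solve by backward induction (Union leads).
- Soft: Management compares 14, 11, 9, 3, 10 and picks N1; Union would get 10.
- Firm: Management compares 8, 10, 14, 11, 12 and picks N3; Union would get 14.
- Hard: Management compares 4, 8, 13, 4, 1 and picks N3; Union would get 13.
Among 10, 14, 13, the best is 14 at Firm. Subgame-perfect outcome: (Firm, N3) with payoffs (14, 14).
Now find the simultaneous Nash equilibrium.
Union's best replies: N1→Soft; N2→Firm; N3→Soft; N4→Soft; N5→Soft.
Management's best replies: Soft→N1; Firm→N3; Hard→N3.
The unique mutual best reply is (Soft, N1), giving (10, 14).
Sequential outcome (Firm, N3) differs from the Nash profile (Soft, N1).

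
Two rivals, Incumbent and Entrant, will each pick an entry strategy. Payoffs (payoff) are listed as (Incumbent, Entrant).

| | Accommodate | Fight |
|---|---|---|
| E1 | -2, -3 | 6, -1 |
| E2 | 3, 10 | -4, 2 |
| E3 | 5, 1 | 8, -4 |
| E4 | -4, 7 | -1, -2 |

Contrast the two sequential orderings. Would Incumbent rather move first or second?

first

If Incumbent leads: Entrant's best replies are E1→Fight, E2→Accommodate, E3→Accommodate, E4→Accommodate; Incumbent's induced payoffs 6, 3, 5, -4; outcome (E1, Fight), payoffs (6, -1).
If Entrant leads: Incumbent's best replies are Accommodate→E3, Fight→E3; Entrant's induced payoffs 1, -4; outcome (E3, Accommodate), payoffs (5, 1).
Incumbent gets 6 moving first and 5 moving second, so Incumbent prefers to move first.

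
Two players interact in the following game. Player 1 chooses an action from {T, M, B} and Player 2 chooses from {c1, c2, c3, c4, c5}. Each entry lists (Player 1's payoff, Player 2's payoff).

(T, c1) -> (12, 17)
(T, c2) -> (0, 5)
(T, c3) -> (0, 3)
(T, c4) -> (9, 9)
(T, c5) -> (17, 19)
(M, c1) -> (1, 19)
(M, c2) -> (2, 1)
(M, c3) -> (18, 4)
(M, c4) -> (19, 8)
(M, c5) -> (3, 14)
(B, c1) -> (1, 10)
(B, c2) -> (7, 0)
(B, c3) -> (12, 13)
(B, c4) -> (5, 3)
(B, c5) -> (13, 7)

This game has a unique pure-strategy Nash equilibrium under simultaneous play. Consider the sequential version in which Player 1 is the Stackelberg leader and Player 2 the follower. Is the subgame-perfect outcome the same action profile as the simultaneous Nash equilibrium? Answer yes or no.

Backward induction with Player 1 moving first.
- T → Player 2 plays c5 (best of 17, 5, 3, 9, 19); Player 1 gets 17.
- M → Player 2 plays c1 (best of 19, 1, 4, 8, 14); Player 1 gets 1.
- B → Player 2 plays c3 (best of 10, 0, 13, 3, 7); Player 1 gets 12.
Maximizing over 17, 1, 12, Player 1 chooses T. Subgame-perfect outcome: (T, c5) with payoffs (17, 19).
Under simultaneous play:
Player 1's best replies: c1→T; c2→B; c3→M; c4→M; c5→T.
Player 2's best replies: T→c5; M→c1; B→c3.
Only (T, c5) has each player best-responding; Nash payoffs (17, 19).
Sequential outcome (T, c5) coincides with the Nash profile (T, c5).

yes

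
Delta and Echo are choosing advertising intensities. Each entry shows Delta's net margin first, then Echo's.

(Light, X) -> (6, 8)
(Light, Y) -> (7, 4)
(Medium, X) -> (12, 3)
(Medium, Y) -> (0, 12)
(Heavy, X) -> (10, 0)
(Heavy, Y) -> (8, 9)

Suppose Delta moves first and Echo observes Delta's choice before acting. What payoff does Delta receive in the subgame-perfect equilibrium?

Backward induction with Delta moving first.
- Light → Echo plays X (best of 8, 4); Delta gets 6.
- Medium → Echo plays Y (best of 3, 12); Delta gets 0.
- Heavy → Echo plays Y (best of 0, 9); Delta gets 8.
Maximizing over 6, 0, 8, Delta chooses Heavy. Subgame-perfect outcome: (Heavy, Y) with payoffs (8, 9).

8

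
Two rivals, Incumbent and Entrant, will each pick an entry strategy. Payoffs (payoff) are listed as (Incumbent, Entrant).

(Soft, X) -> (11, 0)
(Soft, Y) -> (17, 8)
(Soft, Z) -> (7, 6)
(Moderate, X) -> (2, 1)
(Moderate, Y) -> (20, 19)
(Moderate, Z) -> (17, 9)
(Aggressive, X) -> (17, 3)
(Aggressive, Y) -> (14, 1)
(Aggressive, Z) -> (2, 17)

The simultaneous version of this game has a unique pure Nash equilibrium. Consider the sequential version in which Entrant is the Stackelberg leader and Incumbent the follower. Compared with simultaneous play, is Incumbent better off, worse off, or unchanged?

Solve by backward induction (Entrant leads).
- X: BR = Aggressive, leader payoff 3.
- Y: BR = Moderate, leader payoff 19.
- Z: BR = Moderate, leader payoff 9.
Entrant's induced payoffs are 3, 19, 9, so Entrant commits to Y. Subgame-perfect outcome: (Moderate, Y) with payoffs (20, 19).
For the simultaneous game, intersect best replies.
Incumbent's best replies: X→Aggressive; Y→Moderate; Z→Moderate.
Entrant's best replies: Soft→Y; Moderate→Y; Aggressive→Z.
The unique mutual best reply is (Moderate, Y), giving (20, 19).
Incumbent earns 20 sequentially versus 20 at the Nash outcome: unchanged.

unchanged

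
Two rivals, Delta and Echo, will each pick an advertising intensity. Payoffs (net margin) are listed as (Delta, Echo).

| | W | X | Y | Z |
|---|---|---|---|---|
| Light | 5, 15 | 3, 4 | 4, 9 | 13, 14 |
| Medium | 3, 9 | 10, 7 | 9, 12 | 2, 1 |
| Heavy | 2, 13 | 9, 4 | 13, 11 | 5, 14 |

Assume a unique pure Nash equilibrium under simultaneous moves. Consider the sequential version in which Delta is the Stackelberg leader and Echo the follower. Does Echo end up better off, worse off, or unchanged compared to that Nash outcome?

Backward induction with Delta moving first.
- Light: Echo compares 15, 4, 9, 14 and picks W; Delta would get 5.
- Medium: Echo compares 9, 7, 12, 1 and picks Y; Delta would get 9.
- Heavy: Echo compares 13, 4, 11, 14 and picks Z; Delta would get 5.
Among 5, 9, 5, the best is 9 at Medium. Subgame-perfect outcome: (Medium, Y) with payoffs (9, 12).
Now find the simultaneous Nash equilibrium.
Delta's best replies: W→Light; X→Medium; Y→Heavy; Z→Light.
Echo's best replies: Light→W; Medium→Y; Heavy→Z.
The unique mutual best reply is (Light, W), giving (5, 15).
Echo earns 12 sequentially versus 15 at the Nash outcome: worse off.

worse off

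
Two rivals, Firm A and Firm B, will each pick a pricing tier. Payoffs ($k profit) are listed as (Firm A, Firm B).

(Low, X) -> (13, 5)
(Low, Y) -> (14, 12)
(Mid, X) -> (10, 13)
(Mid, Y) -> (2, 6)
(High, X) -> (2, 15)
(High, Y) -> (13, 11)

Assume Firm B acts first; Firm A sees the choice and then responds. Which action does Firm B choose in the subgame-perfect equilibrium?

Y

Firm A best-responds to each possible Firm B move:
- X: BR = Low, leader payoff 5.
- Y: BR = Low, leader payoff 12.
Among 5, 12, the best is 12 at Y. Subgame-perfect outcome: (Low, Y) with payoffs (14, 12).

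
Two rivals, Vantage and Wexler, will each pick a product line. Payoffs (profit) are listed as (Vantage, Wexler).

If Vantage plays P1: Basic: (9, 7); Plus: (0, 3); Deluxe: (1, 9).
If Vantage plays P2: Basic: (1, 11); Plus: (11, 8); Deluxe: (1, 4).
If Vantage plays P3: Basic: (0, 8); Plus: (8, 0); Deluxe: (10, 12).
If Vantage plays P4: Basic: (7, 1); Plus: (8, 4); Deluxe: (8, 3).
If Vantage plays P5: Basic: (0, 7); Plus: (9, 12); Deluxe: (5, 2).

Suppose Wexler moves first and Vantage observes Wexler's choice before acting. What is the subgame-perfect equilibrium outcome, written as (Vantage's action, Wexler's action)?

Backward induction with Wexler moving first.
- Basic: Vantage compares 9, 1, 0, 7, 0 and picks P1; Wexler would get 7.
- Plus: Vantage compares 0, 11, 8, 8, 9 and picks P2; Wexler would get 8.
- Deluxe: Vantage compares 1, 1, 10, 8, 5 and picks P3; Wexler would get 12.
Wexler's induced payoffs are 7, 8, 12, so Wexler commits to Deluxe. Subgame-perfect outcome: (P3, Deluxe) with payoffs (10, 12).

(P3, Deluxe)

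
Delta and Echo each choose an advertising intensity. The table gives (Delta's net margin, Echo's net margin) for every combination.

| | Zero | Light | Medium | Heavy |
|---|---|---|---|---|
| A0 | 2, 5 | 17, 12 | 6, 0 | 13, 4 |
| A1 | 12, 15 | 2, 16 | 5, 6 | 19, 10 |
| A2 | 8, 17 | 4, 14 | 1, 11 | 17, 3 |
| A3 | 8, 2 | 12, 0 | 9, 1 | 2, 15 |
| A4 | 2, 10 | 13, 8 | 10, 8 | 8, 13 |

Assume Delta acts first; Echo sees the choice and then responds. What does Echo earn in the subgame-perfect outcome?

Echo best-responds to each possible Delta move:
- A0: BR = Light, leader payoff 17.
- A1: BR = Light, leader payoff 2.
- A2: BR = Zero, leader payoff 8.
- A3: BR = Heavy, leader payoff 2.
- A4: BR = Heavy, leader payoff 8.
Delta's induced payoffs are 17, 2, 8, 2, 8, so Delta commits to A0. Subgame-perfect outcome: (A0, Light) with payoffs (17, 12).

12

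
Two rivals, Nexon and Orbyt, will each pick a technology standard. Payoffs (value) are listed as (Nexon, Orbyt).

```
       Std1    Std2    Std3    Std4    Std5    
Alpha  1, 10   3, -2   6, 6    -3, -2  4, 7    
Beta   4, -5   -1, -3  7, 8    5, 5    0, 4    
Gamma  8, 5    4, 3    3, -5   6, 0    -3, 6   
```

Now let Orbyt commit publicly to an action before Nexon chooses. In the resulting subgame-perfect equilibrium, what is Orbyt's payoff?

Work backward from Nexon's decision.
- Std1 → Nexon plays Gamma (best of 1, 4, 8); Orbyt gets 5.
- Std2 → Nexon plays Gamma (best of 3, -1, 4); Orbyt gets 3.
- Std3 → Nexon plays Beta (best of 6, 7, 3); Orbyt gets 8.
- Std4 → Nexon plays Gamma (best of -3, 5, 6); Orbyt gets 0.
- Std5 → Nexon plays Alpha (best of 4, 0, -3); Orbyt gets 7.
Maximizing over 5, 3, 8, 0, 7, Orbyt chooses Std3. Subgame-perfect outcome: (Beta, Std3) with payoffs (7, 8).

8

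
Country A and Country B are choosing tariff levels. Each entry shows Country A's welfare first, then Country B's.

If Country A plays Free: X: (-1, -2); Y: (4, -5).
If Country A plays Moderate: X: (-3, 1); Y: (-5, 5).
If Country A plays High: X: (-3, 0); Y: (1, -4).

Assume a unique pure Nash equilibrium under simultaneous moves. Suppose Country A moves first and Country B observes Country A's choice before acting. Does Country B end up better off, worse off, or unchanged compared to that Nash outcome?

unchanged

Country B best-responds to each possible Country A move:
- Free → Country B plays X (best of -2, -5); Country A gets -1.
- Moderate → Country B plays Y (best of 1, 5); Country A gets -5.
- High → Country B plays X (best of 0, -4); Country A gets -3.
Maximizing over -1, -5, -3, Country A chooses Free. Subgame-perfect outcome: (Free, X) with payoffs (-1, -2).
Under simultaneous play:
Country A's best replies: X→Free; Y→Free.
Country B's best replies: Free→X; Moderate→Y; High→X.
Only (Free, X) has each player best-responding; Nash payoffs (-1, -2).
Country B earns -2 sequentially versus -2 at the Nash outcome: unchanged.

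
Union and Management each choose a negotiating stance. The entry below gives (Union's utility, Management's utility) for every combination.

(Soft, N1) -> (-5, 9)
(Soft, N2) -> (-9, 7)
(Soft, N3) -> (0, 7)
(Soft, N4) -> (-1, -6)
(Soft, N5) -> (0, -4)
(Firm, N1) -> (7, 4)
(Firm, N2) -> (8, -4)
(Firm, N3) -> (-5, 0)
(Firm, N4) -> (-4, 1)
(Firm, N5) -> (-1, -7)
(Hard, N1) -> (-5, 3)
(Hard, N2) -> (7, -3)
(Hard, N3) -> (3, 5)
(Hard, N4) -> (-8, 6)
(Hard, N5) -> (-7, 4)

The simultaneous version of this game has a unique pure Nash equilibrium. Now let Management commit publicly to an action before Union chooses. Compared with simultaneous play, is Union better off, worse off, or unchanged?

Union best-responds to each possible Management move:
- N1 → Union plays Firm (best of -5, 7, -5); Management gets 4.
- N2 → Union plays Firm (best of -9, 8, 7); Management gets -4.
- N3 → Union plays Hard (best of 0, -5, 3); Management gets 5.
- N4 → Union plays Soft (best of -1, -4, -8); Management gets -6.
- N5 → Union plays Soft (best of 0, -1, -7); Management gets -4.
Management's induced payoffs are 4, -4, 5, -6, -4, so Management commits to N3. Subgame-perfect outcome: (Hard, N3) with payoffs (3, 5).
Now find the simultaneous Nash equilibrium.
Union's best replies: N1→Firm; N2→Firm; N3→Hard; N4→Soft; N5→Soft.
Management's best replies: Soft→N1; Firm→N1; Hard→N4.
The unique mutual best reply is (Firm, N1), giving (7, 4).
Union earns 3 sequentially versus 7 at the Nash outcome: worse off.

worse off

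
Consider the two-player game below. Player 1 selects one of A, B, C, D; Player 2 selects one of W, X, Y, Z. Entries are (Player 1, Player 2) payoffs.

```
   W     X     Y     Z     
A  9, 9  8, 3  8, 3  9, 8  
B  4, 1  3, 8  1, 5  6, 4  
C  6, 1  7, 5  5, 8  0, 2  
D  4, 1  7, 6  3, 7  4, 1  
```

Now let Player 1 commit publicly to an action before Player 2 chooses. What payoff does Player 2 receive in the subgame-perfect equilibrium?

Backward induction with Player 1 moving first.
- A: BR = W, leader payoff 9.
- B: BR = X, leader payoff 3.
- C: BR = Y, leader payoff 5.
- D: BR = Y, leader payoff 3.
Among 9, 3, 5, 3, the best is 9 at A. Subgame-perfect outcome: (A, W) with payoffs (9, 9).

9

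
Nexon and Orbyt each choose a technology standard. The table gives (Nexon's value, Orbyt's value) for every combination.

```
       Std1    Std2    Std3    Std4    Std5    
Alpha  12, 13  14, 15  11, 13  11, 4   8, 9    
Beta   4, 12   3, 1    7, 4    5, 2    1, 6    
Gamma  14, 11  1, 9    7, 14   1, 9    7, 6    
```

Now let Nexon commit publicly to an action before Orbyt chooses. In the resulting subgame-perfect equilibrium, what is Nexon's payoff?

14

Backward induction with Nexon moving first.
- Alpha: BR = Std2, leader payoff 14.
- Beta: BR = Std1, leader payoff 4.
- Gamma: BR = Std3, leader payoff 7.
Among 14, 4, 7, the best is 14 at Alpha. Subgame-perfect outcome: (Alpha, Std2) with payoffs (14, 15).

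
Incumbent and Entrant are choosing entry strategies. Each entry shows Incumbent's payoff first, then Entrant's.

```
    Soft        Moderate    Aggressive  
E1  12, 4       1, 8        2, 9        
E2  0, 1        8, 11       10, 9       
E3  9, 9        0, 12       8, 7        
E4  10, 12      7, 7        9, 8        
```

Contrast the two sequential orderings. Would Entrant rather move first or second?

If Incumbent leads: Entrant's best replies are E1→Aggressive, E2→Moderate, E3→Moderate, E4→Soft; Incumbent's induced payoffs 2, 8, 0, 10; outcome (E4, Soft), payoffs (10, 12).
If Entrant leads: Incumbent's best replies are Soft→E1, Moderate→E2, Aggressive→E2; Entrant's induced payoffs 4, 11, 9; outcome (E2, Moderate), payoffs (8, 11).
Entrant gets 11 moving first and 12 moving second, so Entrant prefers to move second.

second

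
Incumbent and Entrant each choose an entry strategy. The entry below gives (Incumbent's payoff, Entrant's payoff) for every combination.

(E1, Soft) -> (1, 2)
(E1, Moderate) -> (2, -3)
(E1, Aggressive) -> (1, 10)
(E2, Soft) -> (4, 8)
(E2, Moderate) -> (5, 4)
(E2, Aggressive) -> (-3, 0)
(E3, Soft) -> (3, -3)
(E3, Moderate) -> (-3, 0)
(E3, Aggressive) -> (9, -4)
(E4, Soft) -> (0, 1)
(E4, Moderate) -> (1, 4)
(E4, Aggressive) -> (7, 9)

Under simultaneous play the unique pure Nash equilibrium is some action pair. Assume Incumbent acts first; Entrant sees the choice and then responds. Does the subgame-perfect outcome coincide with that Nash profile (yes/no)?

Solve by backward induction (Incumbent leads).
- E1 → Entrant plays Aggressive (best of 2, -3, 10); Incumbent gets 1.
- E2 → Entrant plays Soft (best of 8, 4, 0); Incumbent gets 4.
- E3 → Entrant plays Moderate (best of -3, 0, -4); Incumbent gets -3.
- E4 → Entrant plays Aggressive (best of 1, 4, 9); Incumbent gets 7.
Incumbent's induced payoffs are 1, 4, -3, 7, so Incumbent commits to E4. Subgame-perfect outcome: (E4, Aggressive) with payoffs (7, 9).
Under simultaneous play:
Incumbent's best replies: Soft→E2; Moderate→E2; Aggressive→E3.
Entrant's best replies: E1→Aggressive; E2→Soft; E3→Moderate; E4→Aggressive.
Only (E2, Soft) has each player best-responding; Nash payoffs (4, 8).
Sequential outcome (E4, Aggressive) differs from the Nash profile (E2, Soft).

no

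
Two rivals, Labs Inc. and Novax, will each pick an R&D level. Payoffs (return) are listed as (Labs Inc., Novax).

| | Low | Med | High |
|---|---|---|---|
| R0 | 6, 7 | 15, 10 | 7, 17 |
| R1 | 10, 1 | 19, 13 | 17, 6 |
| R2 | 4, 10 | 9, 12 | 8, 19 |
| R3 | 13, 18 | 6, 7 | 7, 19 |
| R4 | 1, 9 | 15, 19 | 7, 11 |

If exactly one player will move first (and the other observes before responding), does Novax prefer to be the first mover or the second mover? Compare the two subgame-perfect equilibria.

If Labs Inc. leads: Novax's best replies are R0→High, R1→Med, R2→High, R3→High, R4→Med; Labs Inc.'s induced payoffs 7, 19, 8, 7, 15; outcome (R1, Med), payoffs (19, 13).
If Novax leads: Labs Inc.'s best replies are Low→R3, Med→R1, High→R1; Novax's induced payoffs 18, 13, 6; outcome (R3, Low), payoffs (13, 18).
Novax gets 18 moving first and 13 moving second, so Novax prefers to move first.

first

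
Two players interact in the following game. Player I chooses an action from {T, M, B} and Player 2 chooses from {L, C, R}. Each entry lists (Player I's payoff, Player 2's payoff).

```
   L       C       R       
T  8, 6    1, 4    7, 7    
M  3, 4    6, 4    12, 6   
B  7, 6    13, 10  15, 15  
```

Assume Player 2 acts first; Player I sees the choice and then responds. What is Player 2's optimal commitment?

Player I best-responds to each possible Player 2 move:
- L: Player I compares 8, 3, 7 and picks T; Player 2 would get 6.
- C: Player I compares 1, 6, 13 and picks B; Player 2 would get 10.
- R: Player I compares 7, 12, 15 and picks B; Player 2 would get 15.
Among 6, 10, 15, the best is 15 at R. Subgame-perfect outcome: (B, R) with payoffs (15, 15).

R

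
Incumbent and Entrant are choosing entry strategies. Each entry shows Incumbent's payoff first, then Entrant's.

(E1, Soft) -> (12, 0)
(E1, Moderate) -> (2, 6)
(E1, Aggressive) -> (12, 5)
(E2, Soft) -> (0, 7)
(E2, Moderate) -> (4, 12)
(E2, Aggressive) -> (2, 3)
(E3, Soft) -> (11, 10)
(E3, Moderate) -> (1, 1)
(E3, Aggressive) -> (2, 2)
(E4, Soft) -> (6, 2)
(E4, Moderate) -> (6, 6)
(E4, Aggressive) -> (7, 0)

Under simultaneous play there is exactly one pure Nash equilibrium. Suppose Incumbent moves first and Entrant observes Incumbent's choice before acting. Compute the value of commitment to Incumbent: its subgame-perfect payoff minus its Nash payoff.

Work backward from Entrant's decision.
- E1 → Entrant plays Moderate (best of 0, 6, 5); Incumbent gets 2.
- E2 → Entrant plays Moderate (best of 7, 12, 3); Incumbent gets 4.
- E3 → Entrant plays Soft (best of 10, 1, 2); Incumbent gets 11.
- E4 → Entrant plays Moderate (best of 2, 6, 0); Incumbent gets 6.
Among 2, 4, 11, 6, the best is 11 at E3. Subgame-perfect outcome: (E3, Soft) with payoffs (11, 10).
Now find the simultaneous Nash equilibrium.
Incumbent's best replies: Soft→E1; Moderate→E4; Aggressive→E1.
Entrant's best replies: E1→Moderate; E2→Moderate; E3→Soft; E4→Moderate.
The unique mutual best reply is (E4, Moderate), giving (6, 6).
Incumbent's commitment gain: 11 − 6 = 5.

5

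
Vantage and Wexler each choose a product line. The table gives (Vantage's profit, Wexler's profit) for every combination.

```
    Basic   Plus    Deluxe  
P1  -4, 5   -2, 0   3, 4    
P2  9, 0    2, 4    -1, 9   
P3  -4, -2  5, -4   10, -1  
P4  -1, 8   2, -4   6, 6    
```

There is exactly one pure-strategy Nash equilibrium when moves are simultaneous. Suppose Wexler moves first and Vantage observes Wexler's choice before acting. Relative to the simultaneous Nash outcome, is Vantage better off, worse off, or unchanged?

worse off

Solve by backward induction (Wexler leads).
- Basic: BR = P2, leader payoff 0.
- Plus: BR = P3, leader payoff -4.
- Deluxe: BR = P3, leader payoff -1.
Maximizing over 0, -4, -1, Wexler chooses Basic. Subgame-perfect outcome: (P2, Basic) with payoffs (9, 0).
For the simultaneous game, intersect best replies.
Vantage's best replies: Basic→P2; Plus→P3; Deluxe→P3.
Wexler's best replies: P1→Basic; P2→Deluxe; P3→Deluxe; P4→Basic.
The unique mutual best reply is (P3, Deluxe), giving (10, -1).
Vantage earns 9 sequentially versus 10 at the Nash outcome: worse off.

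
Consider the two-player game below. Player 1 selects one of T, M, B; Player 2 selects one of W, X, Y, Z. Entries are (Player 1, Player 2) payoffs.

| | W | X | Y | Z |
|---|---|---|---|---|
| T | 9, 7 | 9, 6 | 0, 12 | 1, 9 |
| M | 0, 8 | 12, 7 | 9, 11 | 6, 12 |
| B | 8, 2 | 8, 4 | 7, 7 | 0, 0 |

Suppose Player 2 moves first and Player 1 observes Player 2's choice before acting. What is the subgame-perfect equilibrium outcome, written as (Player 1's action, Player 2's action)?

Solve by backward induction (Player 2 leads).
- W → Player 1 plays T (best of 9, 0, 8); Player 2 gets 7.
- X → Player 1 plays M (best of 9, 12, 8); Player 2 gets 7.
- Y → Player 1 plays M (best of 0, 9, 7); Player 2 gets 11.
- Z → Player 1 plays M (best of 1, 6, 0); Player 2 gets 12.
Among 7, 7, 11, 12, the best is 12 at Z. Subgame-perfect outcome: (M, Z) with payoffs (6, 12).

(M, Z)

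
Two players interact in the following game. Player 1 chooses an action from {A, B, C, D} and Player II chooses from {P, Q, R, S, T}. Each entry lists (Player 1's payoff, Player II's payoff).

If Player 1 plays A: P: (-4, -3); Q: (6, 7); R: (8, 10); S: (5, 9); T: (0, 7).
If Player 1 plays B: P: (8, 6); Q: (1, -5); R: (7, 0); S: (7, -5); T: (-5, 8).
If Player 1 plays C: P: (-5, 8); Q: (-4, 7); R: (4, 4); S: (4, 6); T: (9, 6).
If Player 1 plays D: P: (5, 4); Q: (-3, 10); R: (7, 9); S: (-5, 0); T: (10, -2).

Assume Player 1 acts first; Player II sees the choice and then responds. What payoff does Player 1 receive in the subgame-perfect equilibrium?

Player II best-responds to each possible Player 1 move:
- A: Player II compares -3, 7, 10, 9, 7 and picks R; Player 1 would get 8.
- B: Player II compares 6, -5, 0, -5, 8 and picks T; Player 1 would get -5.
- C: Player II compares 8, 7, 4, 6, 6 and picks P; Player 1 would get -5.
- D: Player II compares 4, 10, 9, 0, -2 and picks Q; Player 1 would get -3.
Player 1's induced payoffs are 8, -5, -5, -3, so Player 1 commits to A. Subgame-perfect outcome: (A, R) with payoffs (8, 10).

8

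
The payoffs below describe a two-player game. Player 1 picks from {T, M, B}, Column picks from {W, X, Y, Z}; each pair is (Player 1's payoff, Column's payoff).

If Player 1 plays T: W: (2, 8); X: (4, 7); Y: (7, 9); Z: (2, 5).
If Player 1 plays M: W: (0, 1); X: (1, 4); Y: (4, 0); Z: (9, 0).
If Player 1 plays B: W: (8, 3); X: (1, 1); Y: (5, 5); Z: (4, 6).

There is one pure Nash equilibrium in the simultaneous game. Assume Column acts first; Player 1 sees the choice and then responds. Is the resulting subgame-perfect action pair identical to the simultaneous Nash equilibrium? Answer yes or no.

Player 1 best-responds to each possible Column move:
- W → Player 1 plays B (best of 2, 0, 8); Column gets 3.
- X → Player 1 plays T (best of 4, 1, 1); Column gets 7.
- Y → Player 1 plays T (best of 7, 4, 5); Column gets 9.
- Z → Player 1 plays M (best of 2, 9, 4); Column gets 0.
Maximizing over 3, 7, 9, 0, Column chooses Y. Subgame-perfect outcome: (T, Y) with payoffs (7, 9).
Under simultaneous play:
Player 1's best replies: W→B; X→T; Y→T; Z→M.
Column's best replies: T→Y; M→X; B→Z.
The unique mutual best reply is (T, Y), giving (7, 9).
Sequential outcome (T, Y) coincides with the Nash profile (T, Y).

yes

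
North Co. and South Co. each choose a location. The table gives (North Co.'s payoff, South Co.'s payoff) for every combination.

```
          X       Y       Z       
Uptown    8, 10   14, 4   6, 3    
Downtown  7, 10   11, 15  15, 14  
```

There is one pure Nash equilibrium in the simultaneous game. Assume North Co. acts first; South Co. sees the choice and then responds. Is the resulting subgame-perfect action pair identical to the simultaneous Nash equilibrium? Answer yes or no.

no

South Co. best-responds to each possible North Co. move:
- Uptown: South Co. compares 10, 4, 3 and picks X; North Co. would get 8.
- Downtown: South Co. compares 10, 15, 14 and picks Y; North Co. would get 11.
North Co.'s induced payoffs are 8, 11, so North Co. commits to Downtown. Subgame-perfect outcome: (Downtown, Y) with payoffs (11, 15).
Now find the simultaneous Nash equilibrium.
North Co.'s best replies: X→Uptown; Y→Uptown; Z→Downtown.
South Co.'s best replies: Uptown→X; Downtown→Y.
The unique mutual best reply is (Uptown, X), giving (8, 10).
Sequential outcome (Downtown, Y) differs from the Nash profile (Uptown, X).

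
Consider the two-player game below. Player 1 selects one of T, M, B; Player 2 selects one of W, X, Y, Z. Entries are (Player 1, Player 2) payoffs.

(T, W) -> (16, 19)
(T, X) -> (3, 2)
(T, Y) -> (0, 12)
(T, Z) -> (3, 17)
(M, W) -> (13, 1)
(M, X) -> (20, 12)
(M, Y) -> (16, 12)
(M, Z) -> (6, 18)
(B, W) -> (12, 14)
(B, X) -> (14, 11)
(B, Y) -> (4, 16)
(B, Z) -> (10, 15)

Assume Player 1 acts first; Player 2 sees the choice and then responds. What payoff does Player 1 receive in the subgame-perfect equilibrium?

16

Work backward from Player 2's decision.
- T: BR = W, leader payoff 16.
- M: BR = Z, leader payoff 6.
- B: BR = Y, leader payoff 4.
Player 1's induced payoffs are 16, 6, 4, so Player 1 commits to T. Subgame-perfect outcome: (T, W) with payoffs (16, 19).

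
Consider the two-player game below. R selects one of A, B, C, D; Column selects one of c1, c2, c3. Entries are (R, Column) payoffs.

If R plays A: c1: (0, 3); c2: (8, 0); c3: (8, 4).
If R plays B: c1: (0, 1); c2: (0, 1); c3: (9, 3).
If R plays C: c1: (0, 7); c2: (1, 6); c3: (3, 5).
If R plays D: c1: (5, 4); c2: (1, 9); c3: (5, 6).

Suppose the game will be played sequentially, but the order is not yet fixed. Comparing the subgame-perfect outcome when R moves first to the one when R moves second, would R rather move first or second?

If R leads: Column's best replies are A→c3, B→c3, C→c1, D→c2; R's induced payoffs 8, 9, 0, 1; outcome (B, c3), payoffs (9, 3).
If Column leads: R's best replies are c1→D, c2→A, c3→B; Column's induced payoffs 4, 0, 3; outcome (D, c1), payoffs (5, 4).
R gets 9 moving first and 5 moving second, so R prefers to move first.

first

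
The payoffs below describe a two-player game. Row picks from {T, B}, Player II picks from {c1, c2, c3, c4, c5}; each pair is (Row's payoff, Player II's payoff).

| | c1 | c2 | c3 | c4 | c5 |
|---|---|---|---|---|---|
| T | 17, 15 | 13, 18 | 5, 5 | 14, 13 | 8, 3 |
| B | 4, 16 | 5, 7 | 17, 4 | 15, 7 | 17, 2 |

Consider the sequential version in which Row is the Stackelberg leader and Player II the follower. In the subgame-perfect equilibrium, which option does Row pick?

T

Player II best-responds to each possible Row move:
- T → Player II plays c2 (best of 15, 18, 5, 13, 3); Row gets 13.
- B → Player II plays c1 (best of 16, 7, 4, 7, 2); Row gets 4.
Among 13, 4, the best is 13 at T. Subgame-perfect outcome: (T, c2) with payoffs (13, 18).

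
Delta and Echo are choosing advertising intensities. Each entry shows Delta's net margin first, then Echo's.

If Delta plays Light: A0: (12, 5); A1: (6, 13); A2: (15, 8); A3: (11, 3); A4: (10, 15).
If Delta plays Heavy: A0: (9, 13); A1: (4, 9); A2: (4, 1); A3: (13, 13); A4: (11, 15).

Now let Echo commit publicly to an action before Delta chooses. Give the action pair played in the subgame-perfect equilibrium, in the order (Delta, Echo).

Backward induction with Echo moving first.
- A0: Delta compares 12, 9 and picks Light; Echo would get 5.
- A1: Delta compares 6, 4 and picks Light; Echo would get 13.
- A2: Delta compares 15, 4 and picks Light; Echo would get 8.
- A3: Delta compares 11, 13 and picks Heavy; Echo would get 13.
- A4: Delta compares 10, 11 and picks Heavy; Echo would get 15.
Among 5, 13, 8, 13, 15, the best is 15 at A4. Subgame-perfect outcome: (Heavy, A4) with payoffs (11, 15).

(Heavy, A4)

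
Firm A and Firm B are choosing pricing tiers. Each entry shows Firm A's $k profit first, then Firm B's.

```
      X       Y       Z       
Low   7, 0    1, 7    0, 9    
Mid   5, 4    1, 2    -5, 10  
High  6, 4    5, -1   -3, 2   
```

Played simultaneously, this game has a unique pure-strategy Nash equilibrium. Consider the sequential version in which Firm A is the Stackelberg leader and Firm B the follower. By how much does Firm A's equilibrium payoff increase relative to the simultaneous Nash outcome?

Backward induction with Firm A moving first.
- Low → Firm B plays Z (best of 0, 7, 9); Firm A gets 0.
- Mid → Firm B plays Z (best of 4, 2, 10); Firm A gets -5.
- High → Firm B plays X (best of 4, -1, 2); Firm A gets 6.
Among 0, -5, 6, the best is 6 at High. Subgame-perfect outcome: (High, X) with payoffs (6, 4).
For the simultaneous game, intersect best replies.
Firm A's best replies: X→Low; Y→High; Z→Low.
Firm B's best replies: Low→Z; Mid→Z; High→X.
Only (Low, Z) has each player best-responding; Nash payoffs (0, 9).
Firm A's commitment gain: 6 − 0 = 6.

6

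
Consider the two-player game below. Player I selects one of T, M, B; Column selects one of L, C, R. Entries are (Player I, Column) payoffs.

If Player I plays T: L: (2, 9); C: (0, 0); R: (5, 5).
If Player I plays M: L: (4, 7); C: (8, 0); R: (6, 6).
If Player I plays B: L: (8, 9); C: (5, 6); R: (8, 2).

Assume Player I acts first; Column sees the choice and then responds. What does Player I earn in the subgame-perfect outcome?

8

Work backward from Column's decision.
- T: Column compares 9, 0, 5 and picks L; Player I would get 2.
- M: Column compares 7, 0, 6 and picks L; Player I would get 4.
- B: Column compares 9, 6, 2 and picks L; Player I would get 8.
Among 2, 4, 8, the best is 8 at B. Subgame-perfect outcome: (B, L) with payoffs (8, 9).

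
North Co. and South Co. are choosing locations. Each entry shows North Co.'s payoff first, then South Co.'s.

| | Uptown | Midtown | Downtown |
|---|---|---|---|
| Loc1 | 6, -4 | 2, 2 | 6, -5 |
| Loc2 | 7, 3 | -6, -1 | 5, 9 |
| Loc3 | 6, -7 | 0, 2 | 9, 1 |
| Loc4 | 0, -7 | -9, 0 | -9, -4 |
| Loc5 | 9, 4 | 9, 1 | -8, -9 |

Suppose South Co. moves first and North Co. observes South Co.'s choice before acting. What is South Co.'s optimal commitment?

Uptown

North Co. best-responds to each possible South Co. move:
- Uptown → North Co. plays Loc5 (best of 6, 7, 6, 0, 9); South Co. gets 4.
- Midtown → North Co. plays Loc5 (best of 2, -6, 0, -9, 9); South Co. gets 1.
- Downtown → North Co. plays Loc3 (best of 6, 5, 9, -9, -8); South Co. gets 1.
Maximizing over 4, 1, 1, South Co. chooses Uptown. Subgame-perfect outcome: (Loc5, Uptown) with payoffs (9, 4).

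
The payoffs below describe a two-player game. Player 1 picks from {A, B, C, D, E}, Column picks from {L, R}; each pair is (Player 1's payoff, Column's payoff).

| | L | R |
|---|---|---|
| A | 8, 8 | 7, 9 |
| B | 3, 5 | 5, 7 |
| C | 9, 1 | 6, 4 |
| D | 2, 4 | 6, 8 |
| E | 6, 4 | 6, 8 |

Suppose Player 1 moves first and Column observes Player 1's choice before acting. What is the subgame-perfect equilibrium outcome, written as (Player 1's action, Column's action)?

(A, R)

Column best-responds to each possible Player 1 move:
- A: Column compares 8, 9 and picks R; Player 1 would get 7.
- B: Column compares 5, 7 and picks R; Player 1 would get 5.
- C: Column compares 1, 4 and picks R; Player 1 would get 6.
- D: Column compares 4, 8 and picks R; Player 1 would get 6.
- E: Column compares 4, 8 and picks R; Player 1 would get 6.
Among 7, 5, 6, 6, 6, the best is 7 at A. Subgame-perfect outcome: (A, R) with payoffs (7, 9).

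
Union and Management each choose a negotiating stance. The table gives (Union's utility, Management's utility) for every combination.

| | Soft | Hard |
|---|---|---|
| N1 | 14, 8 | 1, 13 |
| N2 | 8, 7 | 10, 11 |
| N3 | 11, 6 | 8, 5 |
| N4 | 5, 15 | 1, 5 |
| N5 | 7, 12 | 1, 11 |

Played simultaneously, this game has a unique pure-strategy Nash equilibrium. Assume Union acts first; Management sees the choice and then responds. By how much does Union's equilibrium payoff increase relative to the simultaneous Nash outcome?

Solve by backward induction (Union leads).
- N1 → Management plays Hard (best of 8, 13); Union gets 1.
- N2 → Management plays Hard (best of 7, 11); Union gets 10.
- N3 → Management plays Soft (best of 6, 5); Union gets 11.
- N4 → Management plays Soft (best of 15, 5); Union gets 5.
- N5 → Management plays Soft (best of 12, 11); Union gets 7.
Maximizing over 1, 10, 11, 5, 7, Union chooses N3. Subgame-perfect outcome: (N3, Soft) with payoffs (11, 6).
Under simultaneous play:
Union's best replies: Soft→N1; Hard→N2.
Management's best replies: N1→Hard; N2→Hard; N3→Soft; N4→Soft; N5→Soft.
Only (N2, Hard) has each player best-responding; Nash payoffs (10, 11).
Union's commitment gain: 11 − 10 = 1.

1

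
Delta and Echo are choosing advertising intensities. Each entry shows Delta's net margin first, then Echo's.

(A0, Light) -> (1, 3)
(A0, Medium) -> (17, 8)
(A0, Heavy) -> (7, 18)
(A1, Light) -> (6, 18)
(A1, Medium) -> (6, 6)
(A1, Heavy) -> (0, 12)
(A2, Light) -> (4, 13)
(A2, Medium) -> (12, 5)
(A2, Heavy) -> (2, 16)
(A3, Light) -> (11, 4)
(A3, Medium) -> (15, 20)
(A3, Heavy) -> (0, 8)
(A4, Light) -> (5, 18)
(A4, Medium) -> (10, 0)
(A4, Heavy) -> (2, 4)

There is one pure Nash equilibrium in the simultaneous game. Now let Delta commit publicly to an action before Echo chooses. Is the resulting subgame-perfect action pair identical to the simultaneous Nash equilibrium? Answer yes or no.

Echo best-responds to each possible Delta move:
- A0: BR = Heavy, leader payoff 7.
- A1: BR = Light, leader payoff 6.
- A2: BR = Heavy, leader payoff 2.
- A3: BR = Medium, leader payoff 15.
- A4: BR = Light, leader payoff 5.
Delta's induced payoffs are 7, 6, 2, 15, 5, so Delta commits to A3. Subgame-perfect outcome: (A3, Medium) with payoffs (15, 20).
Now find the simultaneous Nash equilibrium.
Delta's best replies: Light→A3; Medium→A0; Heavy→A0.
Echo's best replies: A0→Heavy; A1→Light; A2→Heavy; A3→Medium; A4→Light.
The unique mutual best reply is (A0, Heavy), giving (7, 18).
Sequential outcome (A3, Medium) differs from the Nash profile (A0, Heavy).

no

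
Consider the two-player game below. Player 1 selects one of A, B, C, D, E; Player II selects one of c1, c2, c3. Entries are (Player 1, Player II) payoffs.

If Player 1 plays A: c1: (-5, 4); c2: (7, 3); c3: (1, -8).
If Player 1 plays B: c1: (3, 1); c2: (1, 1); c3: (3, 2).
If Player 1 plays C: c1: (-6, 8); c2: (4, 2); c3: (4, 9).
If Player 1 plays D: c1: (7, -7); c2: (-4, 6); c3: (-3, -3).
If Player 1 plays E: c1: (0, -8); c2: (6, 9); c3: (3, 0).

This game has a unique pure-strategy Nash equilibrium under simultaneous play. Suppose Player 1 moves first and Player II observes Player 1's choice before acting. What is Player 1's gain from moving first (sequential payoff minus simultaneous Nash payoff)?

2

Work backward from Player II's decision.
- A: Player II compares 4, 3, -8 and picks c1; Player 1 would get -5.
- B: Player II compares 1, 1, 2 and picks c3; Player 1 would get 3.
- C: Player II compares 8, 2, 9 and picks c3; Player 1 would get 4.
- D: Player II compares -7, 6, -3 and picks c2; Player 1 would get -4.
- E: Player II compares -8, 9, 0 and picks c2; Player 1 would get 6.
Player 1's induced payoffs are -5, 3, 4, -4, 6, so Player 1 commits to E. Subgame-perfect outcome: (E, c2) with payoffs (6, 9).
Now find the simultaneous Nash equilibrium.
Player 1's best replies: c1→D; c2→A; c3→C.
Player II's best replies: A→c1; B→c3; C→c3; D→c2; E→c2.
Only (C, c3) has each player best-responding; Nash payoffs (4, 9).
Player 1's commitment gain: 6 − 4 = 2.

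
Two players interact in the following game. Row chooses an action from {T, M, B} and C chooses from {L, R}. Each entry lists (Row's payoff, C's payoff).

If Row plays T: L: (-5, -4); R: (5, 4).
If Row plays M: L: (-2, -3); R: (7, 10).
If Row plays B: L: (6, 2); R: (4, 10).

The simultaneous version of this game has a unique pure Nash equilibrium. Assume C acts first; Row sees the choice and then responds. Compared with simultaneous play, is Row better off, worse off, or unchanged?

Backward induction with C moving first.
- L: Row compares -5, -2, 6 and picks B; C would get 2.
- R: Row compares 5, 7, 4 and picks M; C would get 10.
Among 2, 10, the best is 10 at R. Subgame-perfect outcome: (M, R) with payoffs (7, 10).
For the simultaneous game, intersect best replies.
Row's best replies: L→B; R→M.
C's best replies: T→R; M→R; B→R.
The unique mutual best reply is (M, R), giving (7, 10).
Row earns 7 sequentially versus 7 at the Nash outcome: unchanged.

unchanged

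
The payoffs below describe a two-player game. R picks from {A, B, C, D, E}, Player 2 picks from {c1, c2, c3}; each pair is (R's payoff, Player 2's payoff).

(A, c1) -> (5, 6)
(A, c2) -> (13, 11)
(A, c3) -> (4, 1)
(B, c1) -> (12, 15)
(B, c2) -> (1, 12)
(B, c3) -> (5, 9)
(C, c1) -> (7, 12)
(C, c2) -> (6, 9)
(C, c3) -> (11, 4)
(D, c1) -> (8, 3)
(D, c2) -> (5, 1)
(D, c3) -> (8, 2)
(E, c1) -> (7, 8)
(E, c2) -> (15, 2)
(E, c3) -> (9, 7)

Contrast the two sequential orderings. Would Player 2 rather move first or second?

If R leads: Player 2's best replies are A→c2, B→c1, C→c1, D→c1, E→c1; R's induced payoffs 13, 12, 7, 8, 7; outcome (A, c2), payoffs (13, 11).
If Player 2 leads: R's best replies are c1→B, c2→E, c3→C; Player 2's induced payoffs 15, 2, 4; outcome (B, c1), payoffs (12, 15).
Player 2 gets 15 moving first and 11 moving second, so Player 2 prefers to move first.

first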